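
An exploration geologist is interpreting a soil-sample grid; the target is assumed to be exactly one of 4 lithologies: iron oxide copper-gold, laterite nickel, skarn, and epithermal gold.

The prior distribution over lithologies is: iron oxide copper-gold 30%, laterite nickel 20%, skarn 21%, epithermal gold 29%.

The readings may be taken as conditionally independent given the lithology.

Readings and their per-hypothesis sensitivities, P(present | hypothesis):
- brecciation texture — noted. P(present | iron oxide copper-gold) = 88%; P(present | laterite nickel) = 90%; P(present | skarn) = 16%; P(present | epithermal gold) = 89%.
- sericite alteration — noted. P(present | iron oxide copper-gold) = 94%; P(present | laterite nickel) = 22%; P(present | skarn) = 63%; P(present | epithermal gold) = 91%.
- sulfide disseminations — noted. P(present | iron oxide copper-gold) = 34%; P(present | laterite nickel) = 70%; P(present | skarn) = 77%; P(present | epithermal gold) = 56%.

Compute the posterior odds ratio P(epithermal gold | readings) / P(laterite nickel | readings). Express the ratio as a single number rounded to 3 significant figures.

4.74

Unnormalized posterior weight (prior times the reading likelihoods) for each of the two hypotheses:
  epithermal gold: 0.29 × 0.89 × 0.91 × 0.56 = 0.13153
  laterite nickel: 0.20 × 0.90 × 0.22 × 0.70 = 0.02772
Posterior odds = 0.13153 / 0.02772 ≈ 4.74.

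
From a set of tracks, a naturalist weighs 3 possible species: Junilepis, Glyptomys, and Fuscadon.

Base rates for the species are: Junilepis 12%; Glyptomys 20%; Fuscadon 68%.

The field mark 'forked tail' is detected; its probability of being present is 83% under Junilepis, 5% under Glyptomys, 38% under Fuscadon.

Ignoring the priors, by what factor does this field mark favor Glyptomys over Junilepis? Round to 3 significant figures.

Likelihood of this field mark under each hypothesis:
  Glyptomys: 0.05
  Junilepis: 0.83
Bayes factor = 0.05 / 0.83 ≈ 0.0602

0.0602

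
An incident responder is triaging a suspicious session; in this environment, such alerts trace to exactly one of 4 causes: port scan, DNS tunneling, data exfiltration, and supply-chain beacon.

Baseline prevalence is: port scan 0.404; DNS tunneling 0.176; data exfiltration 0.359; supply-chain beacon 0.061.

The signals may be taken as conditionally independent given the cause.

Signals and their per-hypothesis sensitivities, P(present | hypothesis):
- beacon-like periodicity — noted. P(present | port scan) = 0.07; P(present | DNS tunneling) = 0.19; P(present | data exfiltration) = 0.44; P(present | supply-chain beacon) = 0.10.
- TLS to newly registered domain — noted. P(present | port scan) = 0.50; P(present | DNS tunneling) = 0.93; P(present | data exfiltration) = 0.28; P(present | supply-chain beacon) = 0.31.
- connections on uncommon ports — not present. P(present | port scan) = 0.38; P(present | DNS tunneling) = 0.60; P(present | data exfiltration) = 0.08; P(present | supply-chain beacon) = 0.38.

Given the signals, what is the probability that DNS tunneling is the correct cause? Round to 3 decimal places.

0.197

By Bayes' rule with conditional independence, the unnormalized weight for each hypothesis is prior × ∏ likelihoods (using 1 − P(present | H) for each absent signal):
  port scan: 0.404 × 0.07 × 0.50 × (1 − 0.38) = 0.0087668
  DNS tunneling: 0.176 × 0.19 × 0.93 × (1 − 0.60) = 0.01244
  data exfiltration: 0.359 × 0.44 × 0.28 × (1 − 0.08) = 0.04069
  supply-chain beacon: 0.061 × 0.10 × 0.31 × (1 − 0.38) = 0.0011724
The unnormalized weights sum to 0.063069.
P(DNS tunneling | evidence) = 0.01244 / 0.063069 ≈ 0.197.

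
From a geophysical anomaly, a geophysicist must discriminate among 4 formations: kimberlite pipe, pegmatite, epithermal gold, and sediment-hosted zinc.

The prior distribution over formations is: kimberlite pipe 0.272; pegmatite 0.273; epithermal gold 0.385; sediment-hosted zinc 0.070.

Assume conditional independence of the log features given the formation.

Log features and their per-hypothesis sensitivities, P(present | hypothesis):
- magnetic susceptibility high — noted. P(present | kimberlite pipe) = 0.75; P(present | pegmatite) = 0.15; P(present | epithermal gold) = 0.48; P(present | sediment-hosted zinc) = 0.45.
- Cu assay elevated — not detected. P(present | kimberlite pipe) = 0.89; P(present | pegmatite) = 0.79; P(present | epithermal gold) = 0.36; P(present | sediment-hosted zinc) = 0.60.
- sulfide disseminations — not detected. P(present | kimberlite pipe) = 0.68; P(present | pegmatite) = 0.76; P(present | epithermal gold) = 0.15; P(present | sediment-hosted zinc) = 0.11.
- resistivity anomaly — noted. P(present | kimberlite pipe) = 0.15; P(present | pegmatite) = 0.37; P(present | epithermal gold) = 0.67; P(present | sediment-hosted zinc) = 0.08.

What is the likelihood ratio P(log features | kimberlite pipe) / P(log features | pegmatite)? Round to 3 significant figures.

1.42

Joint likelihood of the log feature pattern under each hypothesis (using 1 − P(present | H) for each absent log feature):
  kimberlite pipe: 0.75 × (1 − 0.89) × (1 − 0.68) × 0.15 = 0.00396
  pegmatite: 0.15 × (1 − 0.79) × (1 − 0.76) × 0.37 = 0.0027972
Bayes factor = 0.00396 / 0.0027972 ≈ 1.42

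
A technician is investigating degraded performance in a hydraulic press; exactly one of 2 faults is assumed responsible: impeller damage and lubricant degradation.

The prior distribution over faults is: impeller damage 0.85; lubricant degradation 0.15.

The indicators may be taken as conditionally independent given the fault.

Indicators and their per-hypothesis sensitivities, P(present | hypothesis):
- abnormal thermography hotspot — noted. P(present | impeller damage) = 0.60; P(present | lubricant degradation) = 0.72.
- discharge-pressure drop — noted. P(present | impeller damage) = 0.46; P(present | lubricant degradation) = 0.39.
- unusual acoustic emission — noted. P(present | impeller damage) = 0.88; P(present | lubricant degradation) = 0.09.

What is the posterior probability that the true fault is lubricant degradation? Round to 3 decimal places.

For each hypothesis, the unnormalized posterior weight is prior × product of the indicator likelihoods:
  impeller damage: 0.85 × 0.60 × 0.46 × 0.88 = 0.20645
  lubricant degradation: 0.15 × 0.72 × 0.39 × 0.09 = 0.0037908
Normalizing constant Z = 0.20645 + 0.0037908 = 0.21024.
P(lubricant degradation | evidence) = 0.0037908 / 0.21024 ≈ 0.018.

0.018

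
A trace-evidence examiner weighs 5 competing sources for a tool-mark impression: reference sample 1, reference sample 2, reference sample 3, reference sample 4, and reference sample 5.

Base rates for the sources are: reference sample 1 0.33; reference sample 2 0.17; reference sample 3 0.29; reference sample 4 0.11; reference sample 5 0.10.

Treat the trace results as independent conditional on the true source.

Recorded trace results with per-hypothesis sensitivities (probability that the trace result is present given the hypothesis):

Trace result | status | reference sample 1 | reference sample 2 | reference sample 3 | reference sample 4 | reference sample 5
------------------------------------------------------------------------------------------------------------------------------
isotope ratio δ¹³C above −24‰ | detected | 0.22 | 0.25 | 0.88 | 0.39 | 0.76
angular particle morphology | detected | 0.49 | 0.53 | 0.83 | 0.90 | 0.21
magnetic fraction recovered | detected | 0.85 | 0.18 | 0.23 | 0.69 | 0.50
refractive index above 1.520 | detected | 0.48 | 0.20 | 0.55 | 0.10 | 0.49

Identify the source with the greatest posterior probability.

Multiply each prior by the joint likelihood of the trace result pattern:
  reference sample 1: 0.33 × 0.22 × 0.49 × 0.85 × 0.48 = 0.014514
  reference sample 2: 0.17 × 0.25 × 0.53 × 0.18 × 0.20 = 0.0008109
  reference sample 3: 0.29 × 0.88 × 0.83 × 0.23 × 0.55 = 0.026795
  reference sample 4: 0.11 × 0.39 × 0.90 × 0.69 × 0.10 = 0.0026641
  reference sample 5: 0.10 × 0.76 × 0.21 × 0.50 × 0.49 = 0.0039102
Marginal likelihood of the evidence = 0.048694.
P(reference sample 1 | evidence) ≈ 0.014514 / 0.048694 ≈ 0.298
P(reference sample 2 | evidence) ≈ 0.0008109 / 0.048694 ≈ 0.017
P(reference sample 3 | evidence) ≈ 0.026795 / 0.048694 ≈ 0.550
P(reference sample 4 | evidence) ≈ 0.0026641 / 0.048694 ≈ 0.055
P(reference sample 5 | evidence) ≈ 0.0039102 / 0.048694 ≈ 0.080
The largest is 0.550, so reference sample 3 is most probable.

reference sample 3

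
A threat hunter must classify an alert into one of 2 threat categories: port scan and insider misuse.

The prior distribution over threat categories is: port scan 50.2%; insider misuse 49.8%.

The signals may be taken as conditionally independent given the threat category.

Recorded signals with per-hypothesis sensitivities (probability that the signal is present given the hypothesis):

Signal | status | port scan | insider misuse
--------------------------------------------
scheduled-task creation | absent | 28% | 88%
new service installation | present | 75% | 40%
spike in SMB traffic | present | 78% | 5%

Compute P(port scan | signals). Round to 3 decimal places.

0.994

Multiply each prior by the joint likelihood of the signal pattern (using 1 − P(present | H) for each absent signal):
  port scan: 0.502 × (1 − 0.28) × 0.75 × 0.78 = 0.21144
  insider misuse: 0.498 × (1 − 0.88) × 0.40 × 0.05 = 0.0011952
Marginal likelihood of the evidence = 0.21264.
P(port scan | evidence) = 0.21144 / 0.21264 ≈ 0.994.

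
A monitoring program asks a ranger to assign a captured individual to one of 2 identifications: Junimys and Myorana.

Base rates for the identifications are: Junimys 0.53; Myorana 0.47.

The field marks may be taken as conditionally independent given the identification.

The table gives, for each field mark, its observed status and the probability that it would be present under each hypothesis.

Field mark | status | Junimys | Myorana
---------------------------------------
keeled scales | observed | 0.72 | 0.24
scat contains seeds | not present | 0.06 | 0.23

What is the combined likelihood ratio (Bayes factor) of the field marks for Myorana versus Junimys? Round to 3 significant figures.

Joint likelihood of the field mark pattern under each hypothesis (using 1 − P(present | H) for each absent field mark):
  Myorana: 0.24 × (1 − 0.23) = 0.1848
  Junimys: 0.72 × (1 − 0.06) = 0.6768
Bayes factor = 0.1848 / 0.6768 ≈ 0.273

0.273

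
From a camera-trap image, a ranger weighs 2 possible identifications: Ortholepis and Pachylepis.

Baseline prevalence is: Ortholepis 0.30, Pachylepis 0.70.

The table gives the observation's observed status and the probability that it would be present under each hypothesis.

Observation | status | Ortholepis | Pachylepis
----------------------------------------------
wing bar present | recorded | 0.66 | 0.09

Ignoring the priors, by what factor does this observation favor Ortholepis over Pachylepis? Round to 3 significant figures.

7.33

The Bayes factor is the ratio of the two likelihoods.
  Ortholepis: 0.66
  Pachylepis: 0.09
Bayes factor = 0.66 / 0.09 ≈ 7.33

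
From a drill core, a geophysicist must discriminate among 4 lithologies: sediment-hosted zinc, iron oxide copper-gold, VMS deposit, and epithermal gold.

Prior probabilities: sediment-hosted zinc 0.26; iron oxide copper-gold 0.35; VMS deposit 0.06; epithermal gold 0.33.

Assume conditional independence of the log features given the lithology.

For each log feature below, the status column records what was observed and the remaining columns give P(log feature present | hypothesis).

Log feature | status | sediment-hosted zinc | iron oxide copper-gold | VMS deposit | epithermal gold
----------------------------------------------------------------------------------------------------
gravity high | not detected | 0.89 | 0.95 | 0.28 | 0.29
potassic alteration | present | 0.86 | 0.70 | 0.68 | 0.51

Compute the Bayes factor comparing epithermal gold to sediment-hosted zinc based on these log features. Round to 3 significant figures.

Take the product of per-log feature likelihoods under each hypothesis (using 1 − P(present | H) for each absent log feature), then divide.
  epithermal gold: (1 − 0.29) × 0.51 = 0.3621
  sediment-hosted zinc: (1 − 0.89) × 0.86 = 0.0946
Bayes factor = 0.3621 / 0.0946 ≈ 3.83

3.83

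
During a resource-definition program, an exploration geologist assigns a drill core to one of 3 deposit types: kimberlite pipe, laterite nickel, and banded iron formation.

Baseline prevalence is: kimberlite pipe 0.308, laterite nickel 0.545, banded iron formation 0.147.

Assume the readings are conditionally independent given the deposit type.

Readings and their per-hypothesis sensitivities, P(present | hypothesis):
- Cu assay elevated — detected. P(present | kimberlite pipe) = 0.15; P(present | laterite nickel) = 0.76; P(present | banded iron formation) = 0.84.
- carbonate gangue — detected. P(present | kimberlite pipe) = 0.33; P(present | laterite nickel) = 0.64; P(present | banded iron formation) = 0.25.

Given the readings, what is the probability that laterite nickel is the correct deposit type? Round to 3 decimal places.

Multiply each prior by the joint likelihood of the reading pattern:
  kimberlite pipe: 0.308 × 0.15 × 0.33 = 0.015246
  laterite nickel: 0.545 × 0.76 × 0.64 = 0.26509
  banded iron formation: 0.147 × 0.84 × 0.25 = 0.03087
Marginal likelihood of the evidence = 0.3112.
P(laterite nickel | evidence) = 0.26509 / 0.3112 ≈ 0.852.

0.852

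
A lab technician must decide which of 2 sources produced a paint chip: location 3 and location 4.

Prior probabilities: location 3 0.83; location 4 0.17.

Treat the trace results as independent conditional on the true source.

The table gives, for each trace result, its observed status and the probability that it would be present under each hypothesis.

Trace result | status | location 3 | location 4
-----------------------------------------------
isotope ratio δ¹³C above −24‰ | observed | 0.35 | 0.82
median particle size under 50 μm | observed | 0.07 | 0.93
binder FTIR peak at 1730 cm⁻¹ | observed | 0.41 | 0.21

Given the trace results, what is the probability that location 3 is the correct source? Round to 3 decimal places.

By Bayes' rule with conditional independence, the unnormalized weight for each hypothesis is prior × ∏ likelihoods:
  location 3: 0.83 × 0.35 × 0.07 × 0.41 = 0.0083373
  location 4: 0.17 × 0.82 × 0.93 × 0.21 = 0.027225
Normalizing constant Z = 0.0083373 + 0.027225 = 0.035562.
P(location 3 | evidence) = 0.0083373 / 0.035562 ≈ 0.234.

0.234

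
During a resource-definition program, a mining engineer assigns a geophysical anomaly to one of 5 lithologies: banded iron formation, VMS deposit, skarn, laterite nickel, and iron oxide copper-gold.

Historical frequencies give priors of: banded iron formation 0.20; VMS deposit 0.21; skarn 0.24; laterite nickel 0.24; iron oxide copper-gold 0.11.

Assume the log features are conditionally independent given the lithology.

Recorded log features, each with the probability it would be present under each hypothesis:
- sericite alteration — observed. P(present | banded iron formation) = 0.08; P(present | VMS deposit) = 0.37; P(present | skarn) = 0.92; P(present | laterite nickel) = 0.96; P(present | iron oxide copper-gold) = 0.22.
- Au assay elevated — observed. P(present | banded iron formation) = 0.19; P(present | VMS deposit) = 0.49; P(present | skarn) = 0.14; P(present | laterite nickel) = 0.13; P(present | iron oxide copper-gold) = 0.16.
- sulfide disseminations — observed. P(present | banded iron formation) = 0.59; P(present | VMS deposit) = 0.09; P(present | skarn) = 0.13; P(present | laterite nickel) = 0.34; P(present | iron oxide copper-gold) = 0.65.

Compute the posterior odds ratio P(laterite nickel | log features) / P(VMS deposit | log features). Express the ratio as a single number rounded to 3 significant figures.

2.97

Posterior odds equal prior odds times the likelihood ratio; only the two competing hypotheses matter.
  laterite nickel: 0.24 × 0.96 × 0.13 × 0.34 = 0.010184
  VMS deposit: 0.21 × 0.37 × 0.49 × 0.09 = 0.0034266
Odds(laterite nickel : VMS deposit) = 0.010184 / 0.0034266 ≈ 2.97.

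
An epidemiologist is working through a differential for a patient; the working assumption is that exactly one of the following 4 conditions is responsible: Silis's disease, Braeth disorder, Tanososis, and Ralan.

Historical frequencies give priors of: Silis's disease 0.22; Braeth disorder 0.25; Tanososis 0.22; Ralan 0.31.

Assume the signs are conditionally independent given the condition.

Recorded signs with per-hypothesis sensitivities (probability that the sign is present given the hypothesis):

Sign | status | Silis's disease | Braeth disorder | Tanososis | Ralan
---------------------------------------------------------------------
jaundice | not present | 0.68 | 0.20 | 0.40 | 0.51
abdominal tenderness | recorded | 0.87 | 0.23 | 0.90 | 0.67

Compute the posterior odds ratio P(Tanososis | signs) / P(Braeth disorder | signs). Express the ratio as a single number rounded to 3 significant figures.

Unnormalized posterior weight (prior times the sign likelihoods) for each of the two hypotheses (using 1 − P(present | H) for each absent sign):
  Tanososis: 0.22 × (1 − 0.40) × 0.90 = 0.1188
  Braeth disorder: 0.25 × (1 − 0.20) × 0.23 = 0.046
Odds(Tanososis : Braeth disorder) = 0.1188 / 0.046 ≈ 2.58.

2.58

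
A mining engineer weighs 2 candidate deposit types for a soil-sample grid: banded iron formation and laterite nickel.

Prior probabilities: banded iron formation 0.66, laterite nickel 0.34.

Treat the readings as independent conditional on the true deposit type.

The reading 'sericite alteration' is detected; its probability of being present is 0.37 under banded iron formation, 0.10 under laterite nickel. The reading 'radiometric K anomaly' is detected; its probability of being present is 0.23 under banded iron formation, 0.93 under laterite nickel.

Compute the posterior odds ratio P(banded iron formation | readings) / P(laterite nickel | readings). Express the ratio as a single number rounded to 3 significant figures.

Posterior odds equal prior odds times the likelihood ratio; only the two competing hypotheses matter.
  banded iron formation: 0.66 × 0.37 × 0.23 = 0.056166
  laterite nickel: 0.34 × 0.10 × 0.93 = 0.03162
Odds(banded iron formation : laterite nickel) = 0.056166 / 0.03162 ≈ 1.78.

1.78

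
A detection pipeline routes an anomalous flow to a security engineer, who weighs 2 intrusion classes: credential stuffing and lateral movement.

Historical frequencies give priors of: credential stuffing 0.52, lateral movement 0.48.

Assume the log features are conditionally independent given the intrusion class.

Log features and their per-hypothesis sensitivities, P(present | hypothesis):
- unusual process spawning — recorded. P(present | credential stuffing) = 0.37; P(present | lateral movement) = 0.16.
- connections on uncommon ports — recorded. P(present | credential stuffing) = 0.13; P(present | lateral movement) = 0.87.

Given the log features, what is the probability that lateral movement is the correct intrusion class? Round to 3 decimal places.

Multiply each prior by the joint likelihood of the log feature pattern:
  credential stuffing: 0.52 × 0.37 × 0.13 = 0.025012
  lateral movement: 0.48 × 0.16 × 0.87 = 0.066816
The unnormalized weights sum to 0.091828.
P(lateral movement | evidence) = 0.066816 / 0.091828 ≈ 0.728.

0.728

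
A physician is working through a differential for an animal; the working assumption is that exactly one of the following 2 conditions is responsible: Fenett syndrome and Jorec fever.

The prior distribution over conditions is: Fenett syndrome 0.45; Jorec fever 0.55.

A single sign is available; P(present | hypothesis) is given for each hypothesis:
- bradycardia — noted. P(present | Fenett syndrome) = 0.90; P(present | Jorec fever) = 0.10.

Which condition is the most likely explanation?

For each hypothesis, the unnormalized posterior weight is prior × likelihood:
  Fenett syndrome: 0.45 × 0.90 = 0.405
  Jorec fever: 0.55 × 0.10 = 0.055
The unnormalized weights sum to 0.46.
P(Fenett syndrome | evidence) ≈ 0.405 / 0.46 ≈ 0.880
P(Jorec fever | evidence) ≈ 0.055 / 0.46 ≈ 0.120
The largest is 0.880, so Fenett syndrome is most probable.

Fenett syndrome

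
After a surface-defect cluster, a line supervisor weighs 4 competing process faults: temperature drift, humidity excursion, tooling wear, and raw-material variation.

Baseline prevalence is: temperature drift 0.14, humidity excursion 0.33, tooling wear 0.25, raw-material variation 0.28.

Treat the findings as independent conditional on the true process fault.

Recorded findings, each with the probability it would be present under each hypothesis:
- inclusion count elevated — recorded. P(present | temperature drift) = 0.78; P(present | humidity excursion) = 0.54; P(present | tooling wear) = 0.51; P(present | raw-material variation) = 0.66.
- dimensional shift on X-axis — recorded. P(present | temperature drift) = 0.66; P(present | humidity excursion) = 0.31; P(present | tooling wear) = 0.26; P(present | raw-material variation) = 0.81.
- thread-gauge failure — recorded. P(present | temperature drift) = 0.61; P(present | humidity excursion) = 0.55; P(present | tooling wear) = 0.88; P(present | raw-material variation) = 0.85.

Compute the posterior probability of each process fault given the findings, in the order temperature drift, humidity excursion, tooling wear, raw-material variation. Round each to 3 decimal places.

Multiply each prior by the joint likelihood of the evidence pattern:
  temperature drift: 0.14 × 0.78 × 0.66 × 0.61 = 0.043964
  humidity excursion: 0.33 × 0.54 × 0.31 × 0.55 = 0.030383
  tooling wear: 0.25 × 0.51 × 0.26 × 0.88 = 0.029172
  raw-material variation: 0.28 × 0.66 × 0.81 × 0.85 = 0.12723
The unnormalized weights sum to 0.23075.
P(temperature drift | evidence) = 0.043964 / 0.23075 ≈ 0.191
P(humidity excursion | evidence) = 0.030383 / 0.23075 ≈ 0.132
P(tooling wear | evidence) = 0.029172 / 0.23075 ≈ 0.126
P(raw-material variation | evidence) = 0.12723 / 0.23075 ≈ 0.551

0.191, 0.132, 0.126, 0.551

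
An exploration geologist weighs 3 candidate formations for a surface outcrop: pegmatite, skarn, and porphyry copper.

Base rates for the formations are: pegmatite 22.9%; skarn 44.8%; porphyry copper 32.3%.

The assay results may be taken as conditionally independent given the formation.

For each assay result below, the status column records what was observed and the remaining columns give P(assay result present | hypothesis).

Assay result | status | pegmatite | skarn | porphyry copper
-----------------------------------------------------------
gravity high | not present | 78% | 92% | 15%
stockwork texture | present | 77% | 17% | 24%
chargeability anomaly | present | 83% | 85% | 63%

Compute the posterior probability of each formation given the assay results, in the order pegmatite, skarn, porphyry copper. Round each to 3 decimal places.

0.408, 0.066, 0.526

Multiply each prior by the joint likelihood of the assay result pattern (using 1 − P(present | H) for each absent assay result):
  pegmatite: 0.229 × (1 − 0.78) × 0.77 × 0.83 = 0.032198
  skarn: 0.448 × (1 − 0.92) × 0.17 × 0.85 = 0.0051789
  porphyry copper: 0.323 × (1 − 0.15) × 0.24 × 0.63 = 0.041512
Normalizing constant Z = 0.032198 + 0.0051789 + 0.041512 = 0.078889.
P(pegmatite | evidence) = 0.032198 / 0.078889 ≈ 0.408
P(skarn | evidence) = 0.0051789 / 0.078889 ≈ 0.066
P(porphyry copper | evidence) = 0.041512 / 0.078889 ≈ 0.526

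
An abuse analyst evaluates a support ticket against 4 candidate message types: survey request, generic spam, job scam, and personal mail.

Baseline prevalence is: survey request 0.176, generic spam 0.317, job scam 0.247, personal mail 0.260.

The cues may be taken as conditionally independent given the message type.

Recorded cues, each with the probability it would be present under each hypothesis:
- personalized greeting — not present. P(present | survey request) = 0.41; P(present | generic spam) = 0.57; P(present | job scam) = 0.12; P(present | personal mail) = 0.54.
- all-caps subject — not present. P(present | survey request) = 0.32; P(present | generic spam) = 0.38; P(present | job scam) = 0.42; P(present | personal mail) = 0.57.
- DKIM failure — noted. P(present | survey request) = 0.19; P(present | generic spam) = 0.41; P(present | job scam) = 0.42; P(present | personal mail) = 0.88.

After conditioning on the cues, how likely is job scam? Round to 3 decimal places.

For each hypothesis, the unnormalized posterior weight is prior × product of the cue likelihoods (using 1 − P(present | H) for each absent cue):
  survey request: 0.176 × (1 − 0.41) × (1 − 0.32) × 0.19 = 0.013416
  generic spam: 0.317 × (1 − 0.57) × (1 − 0.38) × 0.41 = 0.03465
  job scam: 0.247 × (1 − 0.12) × (1 − 0.42) × 0.42 = 0.052949
  personal mail: 0.260 × (1 − 0.54) × (1 − 0.57) × 0.88 = 0.045257
Normalizing constant Z = 0.013416 + 0.03465 + 0.052949 + 0.045257 = 0.14627.
P(job scam | evidence) = 0.052949 / 0.14627 ≈ 0.362.

0.362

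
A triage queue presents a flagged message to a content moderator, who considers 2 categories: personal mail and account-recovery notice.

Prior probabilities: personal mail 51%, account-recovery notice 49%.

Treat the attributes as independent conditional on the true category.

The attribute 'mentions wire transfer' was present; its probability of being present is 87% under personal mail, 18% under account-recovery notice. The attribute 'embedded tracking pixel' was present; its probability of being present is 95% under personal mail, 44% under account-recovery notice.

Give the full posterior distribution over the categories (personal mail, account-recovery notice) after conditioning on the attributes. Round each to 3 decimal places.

By Bayes' rule with conditional independence, the unnormalized weight for each hypothesis is prior × ∏ likelihoods:
  personal mail: 0.51 × 0.87 × 0.95 = 0.42151
  account-recovery notice: 0.49 × 0.18 × 0.44 = 0.038808
The unnormalized weights sum to 0.46032.
P(personal mail | evidence) = 0.42151 / 0.46032 ≈ 0.916
P(account-recovery notice | evidence) = 0.038808 / 0.46032 ≈ 0.084

0.916, 0.084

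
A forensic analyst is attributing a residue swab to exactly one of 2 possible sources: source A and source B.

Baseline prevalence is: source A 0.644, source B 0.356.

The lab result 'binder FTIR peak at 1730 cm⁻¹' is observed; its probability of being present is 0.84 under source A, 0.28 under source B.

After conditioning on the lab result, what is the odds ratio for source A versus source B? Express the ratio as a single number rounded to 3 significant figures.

5.43

Unnormalized posterior weight (prior times the lab result likelihood) for each of the two hypotheses:
  source A: 0.644 × 0.84 = 0.54096
  source B: 0.356 × 0.28 = 0.09968
Odds(source A : source B) = 0.54096 / 0.09968 ≈ 5.43.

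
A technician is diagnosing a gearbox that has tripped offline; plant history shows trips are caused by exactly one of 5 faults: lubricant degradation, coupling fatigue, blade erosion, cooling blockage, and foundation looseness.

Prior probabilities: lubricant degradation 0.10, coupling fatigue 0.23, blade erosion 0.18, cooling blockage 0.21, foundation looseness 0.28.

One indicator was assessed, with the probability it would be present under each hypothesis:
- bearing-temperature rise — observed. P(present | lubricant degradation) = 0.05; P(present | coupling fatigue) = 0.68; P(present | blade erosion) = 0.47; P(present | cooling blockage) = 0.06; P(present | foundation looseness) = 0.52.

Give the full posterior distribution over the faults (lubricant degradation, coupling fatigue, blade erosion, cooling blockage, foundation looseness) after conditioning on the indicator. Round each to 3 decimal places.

0.012, 0.387, 0.209, 0.031, 0.360

By Bayes' rule, the unnormalized weight for each hypothesis is prior × likelihood:
  lubricant degradation: 0.10 × 0.05 = 0.005
  coupling fatigue: 0.23 × 0.68 = 0.1564
  blade erosion: 0.18 × 0.47 = 0.0846
  cooling blockage: 0.21 × 0.06 = 0.0126
  foundation looseness: 0.28 × 0.52 = 0.1456
Marginal likelihood of the evidence = 0.4042.
P(lubricant degradation | evidence) = 0.005 / 0.4042 ≈ 0.012
P(coupling fatigue | evidence) = 0.1564 / 0.4042 ≈ 0.387
P(blade erosion | evidence) = 0.0846 / 0.4042 ≈ 0.209
P(cooling blockage | evidence) = 0.0126 / 0.4042 ≈ 0.031
P(foundation looseness | evidence) = 0.1456 / 0.4042 ≈ 0.360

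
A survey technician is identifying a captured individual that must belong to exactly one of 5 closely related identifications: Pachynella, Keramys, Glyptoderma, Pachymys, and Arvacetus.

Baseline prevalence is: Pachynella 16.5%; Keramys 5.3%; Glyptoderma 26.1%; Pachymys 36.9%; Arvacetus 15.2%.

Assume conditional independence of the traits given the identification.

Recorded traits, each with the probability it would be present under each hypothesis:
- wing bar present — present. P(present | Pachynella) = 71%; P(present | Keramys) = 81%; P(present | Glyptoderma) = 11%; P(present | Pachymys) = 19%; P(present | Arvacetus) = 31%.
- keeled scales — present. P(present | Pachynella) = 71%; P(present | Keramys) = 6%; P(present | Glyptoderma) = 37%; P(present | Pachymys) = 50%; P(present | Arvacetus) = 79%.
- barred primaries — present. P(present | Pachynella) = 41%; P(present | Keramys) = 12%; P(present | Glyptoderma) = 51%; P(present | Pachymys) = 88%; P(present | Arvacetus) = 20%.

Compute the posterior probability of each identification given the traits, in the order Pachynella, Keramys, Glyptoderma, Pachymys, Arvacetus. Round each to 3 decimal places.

For each hypothesis, the unnormalized posterior weight is prior × product of the trait likelihoods:
  Pachynella: 0.165 × 0.71 × 0.71 × 0.41 = 0.034102
  Keramys: 0.053 × 0.81 × 0.06 × 0.12 = 0.0003091
  Glyptoderma: 0.261 × 0.11 × 0.37 × 0.51 = 0.0054176
  Pachymys: 0.369 × 0.19 × 0.50 × 0.88 = 0.030848
  Arvacetus: 0.152 × 0.31 × 0.79 × 0.20 = 0.007445
Normalizing constant Z = 0.034102 + 0.0003091 + 0.0054176 + 0.030848 + 0.007445 = 0.078122.
P(Pachynella | evidence) = 0.034102 / 0.078122 ≈ 0.437
P(Keramys | evidence) = 0.0003091 / 0.078122 ≈ 0.004
P(Glyptoderma | evidence) = 0.0054176 / 0.078122 ≈ 0.069
P(Pachymys | evidence) = 0.030848 / 0.078122 ≈ 0.395
P(Arvacetus | evidence) = 0.007445 / 0.078122 ≈ 0.095

0.437, 0.004, 0.069, 0.395, 0.095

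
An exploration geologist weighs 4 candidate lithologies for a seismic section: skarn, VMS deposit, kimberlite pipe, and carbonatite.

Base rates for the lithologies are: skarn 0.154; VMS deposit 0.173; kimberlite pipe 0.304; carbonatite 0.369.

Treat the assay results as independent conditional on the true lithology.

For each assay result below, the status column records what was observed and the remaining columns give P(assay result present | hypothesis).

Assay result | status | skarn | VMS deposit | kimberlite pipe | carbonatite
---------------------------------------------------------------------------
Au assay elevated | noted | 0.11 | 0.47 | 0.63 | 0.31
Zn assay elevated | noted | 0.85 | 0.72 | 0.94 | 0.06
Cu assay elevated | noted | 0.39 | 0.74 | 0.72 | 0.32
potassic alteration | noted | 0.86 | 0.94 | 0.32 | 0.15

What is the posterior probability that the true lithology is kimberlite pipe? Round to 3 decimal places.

0.475

For each hypothesis, the unnormalized posterior weight is prior × product of the assay result likelihoods:
  skarn: 0.154 × 0.11 × 0.85 × 0.39 × 0.86 = 0.0048294
  VMS deposit: 0.173 × 0.47 × 0.72 × 0.74 × 0.94 = 0.040723
  kimberlite pipe: 0.304 × 0.63 × 0.94 × 0.72 × 0.32 = 0.041479
  carbonatite: 0.369 × 0.31 × 0.06 × 0.32 × 0.15 = 0.00032944
Marginal likelihood of the evidence = 0.08736.
P(kimberlite pipe | evidence) = 0.041479 / 0.08736 ≈ 0.475.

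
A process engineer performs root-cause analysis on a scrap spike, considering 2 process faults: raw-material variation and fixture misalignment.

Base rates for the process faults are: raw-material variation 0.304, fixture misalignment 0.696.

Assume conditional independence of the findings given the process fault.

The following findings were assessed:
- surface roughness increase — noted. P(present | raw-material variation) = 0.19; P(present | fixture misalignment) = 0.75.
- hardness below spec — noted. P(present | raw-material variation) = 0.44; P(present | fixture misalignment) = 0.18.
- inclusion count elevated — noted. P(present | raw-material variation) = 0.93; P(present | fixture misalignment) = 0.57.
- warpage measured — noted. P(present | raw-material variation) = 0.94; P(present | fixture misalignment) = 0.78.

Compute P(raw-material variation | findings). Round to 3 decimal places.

By Bayes' rule with conditional independence, the unnormalized weight for each hypothesis is prior × ∏ likelihoods:
  raw-material variation: 0.304 × 0.19 × 0.44 × 0.93 × 0.94 = 0.022217
  fixture misalignment: 0.696 × 0.75 × 0.18 × 0.57 × 0.78 = 0.041775
Marginal likelihood of the evidence = 0.063992.
P(raw-material variation | evidence) = 0.022217 / 0.063992 ≈ 0.347.

0.347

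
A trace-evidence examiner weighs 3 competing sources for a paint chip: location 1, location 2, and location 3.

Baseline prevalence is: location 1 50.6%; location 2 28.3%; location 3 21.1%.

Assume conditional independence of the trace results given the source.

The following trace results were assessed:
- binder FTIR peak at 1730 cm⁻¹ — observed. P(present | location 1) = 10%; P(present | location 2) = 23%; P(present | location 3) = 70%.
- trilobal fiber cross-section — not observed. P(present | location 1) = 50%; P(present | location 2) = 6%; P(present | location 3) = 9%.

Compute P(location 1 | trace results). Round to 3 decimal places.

0.115

By Bayes' rule with conditional independence, the unnormalized weight for each hypothesis is prior × ∏ likelihoods (using 1 − P(present | H) for each absent trace result):
  location 1: 0.506 × 0.10 × (1 − 0.50) = 0.0253
  location 2: 0.283 × 0.23 × (1 − 0.06) = 0.061185
  location 3: 0.211 × 0.70 × (1 − 0.09) = 0.13441
Normalizing constant Z = 0.0253 + 0.061185 + 0.13441 = 0.22089.
P(location 1 | evidence) = 0.0253 / 0.22089 ≈ 0.115.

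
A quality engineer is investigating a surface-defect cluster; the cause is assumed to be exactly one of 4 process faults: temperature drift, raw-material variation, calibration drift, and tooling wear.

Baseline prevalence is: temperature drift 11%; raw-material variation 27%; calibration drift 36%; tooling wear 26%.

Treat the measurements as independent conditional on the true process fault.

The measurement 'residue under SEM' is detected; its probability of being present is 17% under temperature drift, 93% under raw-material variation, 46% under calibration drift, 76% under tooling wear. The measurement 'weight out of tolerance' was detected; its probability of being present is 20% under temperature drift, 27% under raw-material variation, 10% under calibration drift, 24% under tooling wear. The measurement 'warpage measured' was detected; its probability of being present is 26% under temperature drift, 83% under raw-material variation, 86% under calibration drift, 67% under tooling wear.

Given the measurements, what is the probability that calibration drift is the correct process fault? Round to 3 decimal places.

For each hypothesis, the unnormalized posterior weight is prior × product of the measurement likelihoods:
  temperature drift: 0.11 × 0.17 × 0.20 × 0.26 = 0.0009724
  raw-material variation: 0.27 × 0.93 × 0.27 × 0.83 = 0.056272
  calibration drift: 0.36 × 0.46 × 0.10 × 0.86 = 0.014242
  tooling wear: 0.26 × 0.76 × 0.24 × 0.67 = 0.031774
Marginal likelihood of the evidence = 0.10326.
P(calibration drift | evidence) = 0.014242 / 0.10326 ≈ 0.138.

0.138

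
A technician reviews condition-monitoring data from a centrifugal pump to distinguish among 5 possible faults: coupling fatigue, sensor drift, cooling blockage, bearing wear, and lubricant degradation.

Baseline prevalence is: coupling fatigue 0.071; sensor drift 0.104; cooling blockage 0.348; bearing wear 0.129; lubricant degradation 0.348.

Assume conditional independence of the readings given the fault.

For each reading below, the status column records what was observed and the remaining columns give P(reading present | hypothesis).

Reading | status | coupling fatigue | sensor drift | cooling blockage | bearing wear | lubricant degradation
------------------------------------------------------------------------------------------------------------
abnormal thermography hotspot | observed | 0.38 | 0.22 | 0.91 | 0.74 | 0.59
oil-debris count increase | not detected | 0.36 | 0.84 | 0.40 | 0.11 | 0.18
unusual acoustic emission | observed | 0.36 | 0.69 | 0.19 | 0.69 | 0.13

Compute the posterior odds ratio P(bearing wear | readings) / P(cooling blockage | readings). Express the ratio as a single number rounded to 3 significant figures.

1.62

Posterior odds equal prior odds times the likelihood ratio; only the two competing hypotheses matter (using 1 − P(present | H) for each absent reading).
  bearing wear: 0.129 × 0.74 × (1 − 0.11) × 0.69 = 0.058622
  cooling blockage: 0.348 × 0.91 × (1 − 0.40) × 0.19 = 0.036102
Odds(bearing wear : cooling blockage) = 0.058622 / 0.036102 ≈ 1.62.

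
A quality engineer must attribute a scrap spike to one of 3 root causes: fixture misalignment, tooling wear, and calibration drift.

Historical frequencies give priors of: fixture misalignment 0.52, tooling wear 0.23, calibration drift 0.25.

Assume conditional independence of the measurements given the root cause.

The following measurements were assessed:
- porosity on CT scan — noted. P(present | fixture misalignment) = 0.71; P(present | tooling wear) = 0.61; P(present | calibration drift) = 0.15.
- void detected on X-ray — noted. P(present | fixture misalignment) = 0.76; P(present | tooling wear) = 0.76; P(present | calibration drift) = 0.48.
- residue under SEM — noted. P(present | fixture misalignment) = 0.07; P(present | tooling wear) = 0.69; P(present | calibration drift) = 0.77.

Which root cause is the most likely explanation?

For each hypothesis, the unnormalized posterior weight is prior × product of the measurement likelihoods:
  fixture misalignment: 0.52 × 0.71 × 0.76 × 0.07 = 0.019641
  tooling wear: 0.23 × 0.61 × 0.76 × 0.69 = 0.073573
  calibration drift: 0.25 × 0.15 × 0.48 × 0.77 = 0.01386
Normalizing constant Z = 0.019641 + 0.073573 + 0.01386 = 0.10707.
P(fixture misalignment | evidence) ≈ 0.019641 / 0.10707 ≈ 0.183
P(tooling wear | evidence) ≈ 0.073573 / 0.10707 ≈ 0.687
P(calibration drift | evidence) ≈ 0.01386 / 0.10707 ≈ 0.129
The largest is 0.687, so tooling wear is most probable.

tooling wear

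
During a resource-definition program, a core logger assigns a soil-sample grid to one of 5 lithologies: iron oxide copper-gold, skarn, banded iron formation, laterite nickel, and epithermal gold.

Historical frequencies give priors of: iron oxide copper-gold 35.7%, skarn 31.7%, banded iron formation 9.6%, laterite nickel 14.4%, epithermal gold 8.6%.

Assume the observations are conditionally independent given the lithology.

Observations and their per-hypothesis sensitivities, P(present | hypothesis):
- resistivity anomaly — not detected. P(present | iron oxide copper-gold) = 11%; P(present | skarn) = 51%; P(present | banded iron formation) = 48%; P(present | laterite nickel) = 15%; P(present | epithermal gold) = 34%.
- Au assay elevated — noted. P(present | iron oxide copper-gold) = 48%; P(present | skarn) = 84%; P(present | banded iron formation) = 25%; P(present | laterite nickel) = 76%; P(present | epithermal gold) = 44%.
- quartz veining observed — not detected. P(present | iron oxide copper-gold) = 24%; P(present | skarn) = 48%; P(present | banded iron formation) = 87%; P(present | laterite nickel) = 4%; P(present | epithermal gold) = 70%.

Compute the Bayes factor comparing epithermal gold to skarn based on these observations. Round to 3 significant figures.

0.407

The Bayes factor is the ratio of the joint likelihoods of the evidence pattern under the two hypotheses (using 1 − P(present | H) for each absent observation).
  epithermal gold: (1 − 0.34) × 0.44 × (1 − 0.70) = 0.08712
  skarn: (1 − 0.51) × 0.84 × (1 − 0.48) = 0.21403
Bayes factor = 0.08712 / 0.21403 ≈ 0.407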